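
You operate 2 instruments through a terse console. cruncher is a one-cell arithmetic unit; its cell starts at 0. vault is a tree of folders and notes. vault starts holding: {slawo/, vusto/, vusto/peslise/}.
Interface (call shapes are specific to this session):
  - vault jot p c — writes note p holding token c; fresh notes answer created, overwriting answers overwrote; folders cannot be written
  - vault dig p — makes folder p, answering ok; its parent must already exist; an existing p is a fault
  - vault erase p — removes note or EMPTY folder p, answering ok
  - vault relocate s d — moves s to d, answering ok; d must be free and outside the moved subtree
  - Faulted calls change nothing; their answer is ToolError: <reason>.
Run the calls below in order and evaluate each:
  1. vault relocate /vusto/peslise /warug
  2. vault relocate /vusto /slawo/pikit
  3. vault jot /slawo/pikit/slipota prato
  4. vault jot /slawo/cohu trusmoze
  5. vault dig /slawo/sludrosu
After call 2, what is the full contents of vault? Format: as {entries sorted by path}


>>> vault relocate s='/vusto/peslise' d='/warug'
= ok
>>> vault relocate s='/vusto' d='/slawo/pikit'
= ok
>>> vault jot p='/slawo/pikit/slipota' c='prato'
= created
>>> vault jot p='/slawo/cohu' c='trusmoze'
= created
>>> vault dig p='/slawo/sludrosu'
= ok

Answer: {slawo/, slawo/pikit/, warug/}


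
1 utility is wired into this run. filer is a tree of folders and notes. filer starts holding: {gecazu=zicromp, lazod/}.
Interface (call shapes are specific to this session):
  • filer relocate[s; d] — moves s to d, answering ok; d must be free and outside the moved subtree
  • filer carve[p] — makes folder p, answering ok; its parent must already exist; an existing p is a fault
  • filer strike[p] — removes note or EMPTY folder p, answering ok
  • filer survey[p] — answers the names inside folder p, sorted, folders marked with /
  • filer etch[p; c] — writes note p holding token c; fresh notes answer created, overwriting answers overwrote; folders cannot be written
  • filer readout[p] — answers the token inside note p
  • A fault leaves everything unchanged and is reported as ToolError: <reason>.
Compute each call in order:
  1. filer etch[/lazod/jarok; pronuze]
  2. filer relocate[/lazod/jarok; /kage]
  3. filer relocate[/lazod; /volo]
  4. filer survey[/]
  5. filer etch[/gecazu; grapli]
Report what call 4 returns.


Answer: [gecazu, kage, volo/]

Derivation:
Step: filer etch[p='/lazod/jarok'; c='pronuze']
Result: created
Step: filer relocate[s='/lazod/jarok'; d='/kage']
Result: ok
Step: filer relocate[s='/lazod'; d='/volo']
Result: ok
Step: filer survey[p='/']
Result: [gecazu, kage, volo/]
Step: filer etch[p='/gecazu'; c='grapli']
Result: overwrote


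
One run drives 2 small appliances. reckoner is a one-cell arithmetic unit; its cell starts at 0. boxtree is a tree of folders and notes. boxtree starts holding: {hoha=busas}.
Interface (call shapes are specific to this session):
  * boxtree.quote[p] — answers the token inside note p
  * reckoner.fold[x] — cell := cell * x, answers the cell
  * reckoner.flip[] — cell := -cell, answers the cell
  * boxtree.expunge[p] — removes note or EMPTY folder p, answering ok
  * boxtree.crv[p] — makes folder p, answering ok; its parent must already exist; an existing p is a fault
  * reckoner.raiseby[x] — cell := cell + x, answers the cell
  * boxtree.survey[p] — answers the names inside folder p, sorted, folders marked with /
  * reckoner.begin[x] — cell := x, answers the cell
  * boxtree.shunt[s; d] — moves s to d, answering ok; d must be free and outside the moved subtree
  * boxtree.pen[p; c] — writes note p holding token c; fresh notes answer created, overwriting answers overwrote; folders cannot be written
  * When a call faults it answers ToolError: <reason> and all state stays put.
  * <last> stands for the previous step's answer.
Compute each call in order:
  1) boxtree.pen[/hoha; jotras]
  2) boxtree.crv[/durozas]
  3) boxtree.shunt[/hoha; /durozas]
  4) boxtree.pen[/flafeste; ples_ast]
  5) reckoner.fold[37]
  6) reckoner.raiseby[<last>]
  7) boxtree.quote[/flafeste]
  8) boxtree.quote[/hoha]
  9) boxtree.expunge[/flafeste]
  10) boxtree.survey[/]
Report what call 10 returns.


Answer: [durozas/, hoha]

Derivation:
Step: pen[/hoha; jotras]
Result: overwrote
Step: crv[/durozas]
Result: ok
Step: shunt[/hoha; /durozas]
Result: ToolError: exists
Step: pen[/flafeste; ples_ast]
Result: created
Step: fold[37]
Result: 0
Step: raiseby[<last>]
Result: 0
Step: quote[/flafeste]
Result: ples_ast
Step: quote[/hoha]
Result: jotras
Step: expunge[/flafeste]
Result: ok
Step: survey[/]
Result: [durozas/, hoha]


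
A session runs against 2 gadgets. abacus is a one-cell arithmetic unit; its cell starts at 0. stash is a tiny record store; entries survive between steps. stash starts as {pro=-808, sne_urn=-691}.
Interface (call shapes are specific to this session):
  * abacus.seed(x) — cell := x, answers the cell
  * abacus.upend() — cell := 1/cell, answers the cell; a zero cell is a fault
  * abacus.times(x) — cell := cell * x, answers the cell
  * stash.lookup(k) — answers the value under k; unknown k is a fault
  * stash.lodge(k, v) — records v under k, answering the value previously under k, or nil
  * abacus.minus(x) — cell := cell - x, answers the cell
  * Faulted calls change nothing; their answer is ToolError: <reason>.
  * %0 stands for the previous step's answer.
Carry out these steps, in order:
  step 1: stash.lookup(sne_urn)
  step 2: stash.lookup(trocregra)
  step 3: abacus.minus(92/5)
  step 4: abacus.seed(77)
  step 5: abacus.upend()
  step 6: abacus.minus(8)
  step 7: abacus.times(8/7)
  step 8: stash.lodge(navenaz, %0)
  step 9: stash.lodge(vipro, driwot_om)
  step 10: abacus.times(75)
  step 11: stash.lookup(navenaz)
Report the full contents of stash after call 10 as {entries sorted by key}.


Answer: {navenaz=-4920/539, pro=-808, sne_urn=-691, vipro=driwot_om}

Derivation:
$ lookup sne_urn
  -691
$ lookup trocregra
  ToolError: no such key trocregra
$ minus 92/5
  -92/5
$ seed 77
  77
$ upend
  1/77
$ minus 8
  -615/77
$ times 8/7
  -4920/539
$ lodge navenaz %0
  nil
$ lodge vipro driwot_om
  nil
$ times 75
  -369000/539
$ lookup navenaz
  -4920/539


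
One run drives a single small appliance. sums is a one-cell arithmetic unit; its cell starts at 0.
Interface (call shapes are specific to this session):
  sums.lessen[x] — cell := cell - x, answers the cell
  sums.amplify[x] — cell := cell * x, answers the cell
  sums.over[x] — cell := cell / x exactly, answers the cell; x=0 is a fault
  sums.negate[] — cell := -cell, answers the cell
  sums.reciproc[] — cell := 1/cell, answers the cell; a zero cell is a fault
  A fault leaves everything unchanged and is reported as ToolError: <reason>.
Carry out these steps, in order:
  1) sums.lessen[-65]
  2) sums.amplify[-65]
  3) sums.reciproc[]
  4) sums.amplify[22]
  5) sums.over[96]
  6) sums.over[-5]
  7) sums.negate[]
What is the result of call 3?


Answer: -1/4225

Derivation:
-> lessen(x: -65)
<- 65
-> amplify(x: -65)
<- -4225
-> reciproc()
<- -1/4225
-> amplify(x: 22)
<- -22/4225
-> over(x: 96)
<- -11/202800
-> over(x: -5)
<- 11/1014000
-> negate()
<- -11/1014000


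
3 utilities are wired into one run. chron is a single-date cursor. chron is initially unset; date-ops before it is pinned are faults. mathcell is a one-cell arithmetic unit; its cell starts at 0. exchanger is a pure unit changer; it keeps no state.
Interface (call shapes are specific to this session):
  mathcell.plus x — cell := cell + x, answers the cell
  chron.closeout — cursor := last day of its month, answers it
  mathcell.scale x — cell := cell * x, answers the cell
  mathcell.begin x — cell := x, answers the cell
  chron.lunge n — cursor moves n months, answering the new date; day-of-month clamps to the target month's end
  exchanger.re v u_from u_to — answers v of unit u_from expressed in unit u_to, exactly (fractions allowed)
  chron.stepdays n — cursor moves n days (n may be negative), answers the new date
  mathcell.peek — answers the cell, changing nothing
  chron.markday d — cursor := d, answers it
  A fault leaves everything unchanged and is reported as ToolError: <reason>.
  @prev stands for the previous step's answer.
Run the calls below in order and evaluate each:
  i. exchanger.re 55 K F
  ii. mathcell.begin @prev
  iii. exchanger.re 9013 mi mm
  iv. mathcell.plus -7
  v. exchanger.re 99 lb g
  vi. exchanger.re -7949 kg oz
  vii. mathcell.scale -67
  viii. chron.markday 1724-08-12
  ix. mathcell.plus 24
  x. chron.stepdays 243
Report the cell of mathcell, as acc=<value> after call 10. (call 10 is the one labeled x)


Answer: acc=2465789/100

Derivation:
-- 1. exchanger.re(v=55, u_from=K, u_to=F) : -36067/100
-- 2. mathcell.begin(x=@prev) : -36067/100
-- 3. exchanger.re(v=9013, u_from=mi, u_to=mm) : 14505017472
-- 4. mathcell.plus(x=-7) : -36767/100
-- 5. exchanger.re(v=99, u_from=lb, u_to=g) : 4490564463/100000
-- 6. exchanger.re(v=-7949, u_from=kg, u_to=oz) : -12718400000000/45359237
-- 7. mathcell.scale(x=-67) : 2463389/100
-- 8. chron.markday(d=1724-08-12) : 1724-08-12
-- 9. mathcell.plus(x=24) : 2465789/100
-- 10. chron.stepdays(n=243) : 1725-04-12


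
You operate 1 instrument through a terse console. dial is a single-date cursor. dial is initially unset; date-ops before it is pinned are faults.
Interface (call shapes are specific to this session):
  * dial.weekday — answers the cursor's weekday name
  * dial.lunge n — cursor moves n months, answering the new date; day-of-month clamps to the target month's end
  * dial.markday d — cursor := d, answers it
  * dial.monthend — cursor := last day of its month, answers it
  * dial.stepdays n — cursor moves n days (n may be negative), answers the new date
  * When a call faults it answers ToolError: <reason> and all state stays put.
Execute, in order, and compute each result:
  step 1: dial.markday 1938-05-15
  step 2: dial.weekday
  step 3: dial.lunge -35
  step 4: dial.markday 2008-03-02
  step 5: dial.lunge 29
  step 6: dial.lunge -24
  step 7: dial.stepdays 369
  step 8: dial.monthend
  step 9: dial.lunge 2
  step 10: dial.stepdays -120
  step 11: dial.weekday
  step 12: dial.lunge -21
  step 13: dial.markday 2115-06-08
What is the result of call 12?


Act: dial.markday[d→1938-05-15]
Obs: 1938-05-15
Act: dial.weekday[]
Obs: Sunday
Act: dial.lunge[n→-35]
Obs: 1935-06-15
Act: dial.markday[d→2008-03-02]
Obs: 2008-03-02
Act: dial.lunge[n→29]
Obs: 2010-08-02
Act: dial.lunge[n→-24]
Obs: 2008-08-02
Act: dial.stepdays[n→369]
Obs: 2009-08-06
Act: dial.monthend[]
Obs: 2009-08-31
Act: dial.lunge[n→2]
Obs: 2009-10-31
Act: dial.stepdays[n→-120]
Obs: 2009-07-03
Act: dial.weekday[]
Obs: Friday
Act: dial.lunge[n→-21]
Obs: 2007-10-03
Act: dial.markday[d→2115-06-08]
Obs: 2115-06-08

Answer: 2007-10-03


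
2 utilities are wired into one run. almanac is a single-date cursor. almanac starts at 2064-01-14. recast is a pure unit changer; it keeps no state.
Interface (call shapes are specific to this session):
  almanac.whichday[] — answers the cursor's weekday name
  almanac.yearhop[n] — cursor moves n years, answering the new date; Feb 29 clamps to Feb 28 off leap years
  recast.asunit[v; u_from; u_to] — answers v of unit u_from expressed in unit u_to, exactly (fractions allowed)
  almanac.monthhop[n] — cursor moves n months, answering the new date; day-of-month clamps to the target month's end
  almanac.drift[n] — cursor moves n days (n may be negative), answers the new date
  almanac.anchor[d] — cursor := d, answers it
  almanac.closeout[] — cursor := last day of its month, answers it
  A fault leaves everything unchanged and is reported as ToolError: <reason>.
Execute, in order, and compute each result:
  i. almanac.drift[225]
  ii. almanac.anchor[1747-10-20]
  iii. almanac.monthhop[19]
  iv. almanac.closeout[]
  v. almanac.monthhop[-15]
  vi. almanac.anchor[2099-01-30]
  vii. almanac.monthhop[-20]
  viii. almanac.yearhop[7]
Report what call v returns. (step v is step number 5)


> drift n=225
[out] 2064-08-26
> anchor d=1747-10-20
[out] 1747-10-20
> monthhop n=19
[out] 1749-05-20
> closeout
[out] 1749-05-31
> monthhop n=-15
[out] 1748-02-29
> anchor d=2099-01-30
[out] 2099-01-30
> monthhop n=-20
[out] 2097-05-30
> yearhop n=7
[out] 2104-05-30

Answer: 1748-02-29


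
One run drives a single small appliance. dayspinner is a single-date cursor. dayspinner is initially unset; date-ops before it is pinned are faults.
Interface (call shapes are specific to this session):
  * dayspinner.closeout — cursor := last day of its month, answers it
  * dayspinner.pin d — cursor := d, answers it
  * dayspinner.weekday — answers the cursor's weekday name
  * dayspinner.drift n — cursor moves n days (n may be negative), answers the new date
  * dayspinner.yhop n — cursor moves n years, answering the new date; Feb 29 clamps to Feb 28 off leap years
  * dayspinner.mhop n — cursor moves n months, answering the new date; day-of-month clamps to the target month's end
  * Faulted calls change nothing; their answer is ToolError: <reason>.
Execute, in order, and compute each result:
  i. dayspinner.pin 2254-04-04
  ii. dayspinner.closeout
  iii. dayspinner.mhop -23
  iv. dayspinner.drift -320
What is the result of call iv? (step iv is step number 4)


Answer: 2251-07-15

Derivation:
% 1. pin(d='2254-04-04') : 2254-04-04
% 2. closeout() : 2254-04-30
% 3. mhop(n='-23') : 2252-05-30
% 4. drift(n='-320') : 2251-07-15


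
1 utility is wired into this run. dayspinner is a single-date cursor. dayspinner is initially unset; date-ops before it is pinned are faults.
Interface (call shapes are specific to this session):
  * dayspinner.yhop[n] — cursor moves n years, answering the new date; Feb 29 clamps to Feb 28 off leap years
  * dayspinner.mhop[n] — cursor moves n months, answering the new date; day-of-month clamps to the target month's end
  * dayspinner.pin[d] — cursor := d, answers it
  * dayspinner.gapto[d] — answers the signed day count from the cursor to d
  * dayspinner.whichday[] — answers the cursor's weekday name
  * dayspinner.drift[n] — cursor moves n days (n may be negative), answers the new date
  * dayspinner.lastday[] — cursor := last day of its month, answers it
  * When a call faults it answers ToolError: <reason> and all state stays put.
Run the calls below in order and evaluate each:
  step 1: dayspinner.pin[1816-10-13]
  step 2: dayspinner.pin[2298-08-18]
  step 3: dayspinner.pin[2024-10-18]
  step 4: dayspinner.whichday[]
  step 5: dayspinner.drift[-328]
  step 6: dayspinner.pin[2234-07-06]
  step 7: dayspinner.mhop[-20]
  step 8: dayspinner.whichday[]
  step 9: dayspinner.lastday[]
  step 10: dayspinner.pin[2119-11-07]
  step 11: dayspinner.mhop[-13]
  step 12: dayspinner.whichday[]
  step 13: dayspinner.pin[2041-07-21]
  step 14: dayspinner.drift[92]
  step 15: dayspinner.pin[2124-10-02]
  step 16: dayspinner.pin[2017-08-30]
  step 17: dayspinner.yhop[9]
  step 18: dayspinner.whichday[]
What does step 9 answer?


CALL pin[d: 1816-10-13]
RET  1816-10-13
CALL pin[d: 2298-08-18]
RET  2298-08-18
CALL pin[d: 2024-10-18]
RET  2024-10-18
CALL whichday[]
RET  Friday
CALL drift[n: -328]
RET  2023-11-25
CALL pin[d: 2234-07-06]
RET  2234-07-06
CALL mhop[n: -20]
RET  2232-11-06
CALL whichday[]
RET  Tuesday
CALL lastday[]
RET  2232-11-30
CALL pin[d: 2119-11-07]
RET  2119-11-07
CALL mhop[n: -13]
RET  2118-10-07
CALL whichday[]
RET  Friday
CALL pin[d: 2041-07-21]
RET  2041-07-21
CALL drift[n: 92]
RET  2041-10-21
CALL pin[d: 2124-10-02]
RET  2124-10-02
CALL pin[d: 2017-08-30]
RET  2017-08-30
CALL yhop[n: 9]
RET  2026-08-30
CALL whichday[]
RET  Sunday

Answer: 2232-11-30


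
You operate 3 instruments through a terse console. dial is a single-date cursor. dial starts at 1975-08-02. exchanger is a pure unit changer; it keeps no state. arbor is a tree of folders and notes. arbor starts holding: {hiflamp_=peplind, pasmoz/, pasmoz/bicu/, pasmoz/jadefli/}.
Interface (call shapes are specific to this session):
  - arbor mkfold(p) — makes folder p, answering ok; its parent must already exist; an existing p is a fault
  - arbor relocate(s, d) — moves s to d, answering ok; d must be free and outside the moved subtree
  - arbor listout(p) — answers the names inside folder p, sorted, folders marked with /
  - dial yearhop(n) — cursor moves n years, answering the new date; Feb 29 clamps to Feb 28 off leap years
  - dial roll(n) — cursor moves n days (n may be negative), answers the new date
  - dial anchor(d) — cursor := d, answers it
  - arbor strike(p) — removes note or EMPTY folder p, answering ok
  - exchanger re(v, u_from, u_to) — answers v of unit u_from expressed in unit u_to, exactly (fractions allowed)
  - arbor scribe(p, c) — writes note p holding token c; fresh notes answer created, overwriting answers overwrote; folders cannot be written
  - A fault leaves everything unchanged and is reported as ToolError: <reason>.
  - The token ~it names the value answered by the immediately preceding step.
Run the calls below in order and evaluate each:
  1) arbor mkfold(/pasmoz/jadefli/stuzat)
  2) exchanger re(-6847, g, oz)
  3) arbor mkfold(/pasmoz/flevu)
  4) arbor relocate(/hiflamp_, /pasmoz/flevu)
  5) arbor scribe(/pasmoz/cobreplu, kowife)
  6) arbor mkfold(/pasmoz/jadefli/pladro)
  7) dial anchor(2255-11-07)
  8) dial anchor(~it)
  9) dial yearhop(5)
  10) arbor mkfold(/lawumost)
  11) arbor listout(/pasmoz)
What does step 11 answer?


Answer: [bicu/, cobreplu, flevu/, jadefli/]

Derivation:
I use arbor mkfold(/pasmoz/jadefli/stuzat): ok.
I try exchanger re(-6847, g, oz), yielding -10955200000/45359237.
Using arbor mkfold(/pasmoz/flevu), giving ok.
Calling arbor relocate(/hiflamp_, /pasmoz/flevu), and observe ToolError: exists.
Using arbor scribe(/pasmoz/cobreplu, kowife): created.
Now I run arbor mkfold(/pasmoz/jadefli/pladro), and get ok.
I invoke dial anchor(2255-11-07), and observe 2255-11-07.
I try dial anchor(~it), and observe 2255-11-07.
Using dial yearhop(5), giving 2260-11-07.
I use arbor mkfold(/lawumost), and see ok.
Calling arbor listout(/pasmoz), and get [bicu/, cobreplu, flevu/, jadefli/].


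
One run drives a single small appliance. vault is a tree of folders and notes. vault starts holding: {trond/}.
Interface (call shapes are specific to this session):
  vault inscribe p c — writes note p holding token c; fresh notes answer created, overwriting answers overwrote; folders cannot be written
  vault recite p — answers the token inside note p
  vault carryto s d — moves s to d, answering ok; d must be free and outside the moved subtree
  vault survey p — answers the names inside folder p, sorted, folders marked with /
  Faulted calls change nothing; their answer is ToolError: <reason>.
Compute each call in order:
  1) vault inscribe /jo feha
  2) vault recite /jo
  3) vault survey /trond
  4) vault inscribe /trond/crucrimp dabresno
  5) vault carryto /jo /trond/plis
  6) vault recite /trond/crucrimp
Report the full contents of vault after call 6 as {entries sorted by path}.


Answer: {trond/, trond/crucrimp=dabresno, trond/plis=feha}

Derivation:
→ vault inscribe(/jo, feha)
← created
→ vault recite(/jo)
← feha
→ vault survey(/trond)
← []
→ vault inscribe(/trond/crucrimp, dabresno)
← created
→ vault carryto(/jo, /trond/plis)
← ok
→ vault recite(/trond/crucrimp)
← dabresno


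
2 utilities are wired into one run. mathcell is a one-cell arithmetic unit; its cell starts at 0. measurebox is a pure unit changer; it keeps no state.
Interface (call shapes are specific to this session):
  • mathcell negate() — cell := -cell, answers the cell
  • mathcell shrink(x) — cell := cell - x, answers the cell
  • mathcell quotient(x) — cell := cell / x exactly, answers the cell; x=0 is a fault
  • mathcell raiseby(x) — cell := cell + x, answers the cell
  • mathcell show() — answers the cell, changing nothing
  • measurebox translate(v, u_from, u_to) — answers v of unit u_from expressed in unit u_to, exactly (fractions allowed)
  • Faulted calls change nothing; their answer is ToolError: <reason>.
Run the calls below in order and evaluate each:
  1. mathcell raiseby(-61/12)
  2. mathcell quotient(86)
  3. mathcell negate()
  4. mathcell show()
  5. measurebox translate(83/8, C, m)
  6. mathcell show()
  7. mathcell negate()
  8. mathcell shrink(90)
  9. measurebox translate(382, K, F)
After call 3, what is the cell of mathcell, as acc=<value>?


Answer: acc=61/1032

Derivation:
$ mathcell raiseby x=-61/12
[out] -61/12
$ mathcell quotient x=86
[out] -61/1032
$ mathcell negate
[out] 61/1032
$ mathcell show
[out] 61/1032
$ measurebox translate v=83/8 u_from=C u_to=m
[out] ToolError: incompatible units
$ mathcell show
[out] 61/1032
$ mathcell negate
[out] -61/1032
$ mathcell shrink x=90
[out] -92941/1032
$ measurebox translate v=382 u_from=K u_to=F
[out] 22793/100


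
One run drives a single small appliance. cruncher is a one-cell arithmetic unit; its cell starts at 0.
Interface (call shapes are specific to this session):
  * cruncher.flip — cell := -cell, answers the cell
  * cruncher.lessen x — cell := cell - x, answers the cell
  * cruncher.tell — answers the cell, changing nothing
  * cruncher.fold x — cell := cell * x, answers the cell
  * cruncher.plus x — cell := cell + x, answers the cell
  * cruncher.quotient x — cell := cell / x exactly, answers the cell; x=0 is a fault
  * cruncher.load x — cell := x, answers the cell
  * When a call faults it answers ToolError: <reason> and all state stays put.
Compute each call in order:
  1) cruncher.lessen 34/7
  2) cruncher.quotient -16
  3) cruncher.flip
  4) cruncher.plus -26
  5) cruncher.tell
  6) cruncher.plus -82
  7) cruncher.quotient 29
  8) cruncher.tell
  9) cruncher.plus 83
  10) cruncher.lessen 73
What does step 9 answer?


Using cruncher.lessen with 34/7, which returns -34/7.
Then cruncher.quotient with -16, — result: 17/56.
Calling cruncher.flip, and observe -17/56.
I run cruncher.plus with -26, and get -1473/56.
I call cruncher.tell(), and get -1473/56.
I call cruncher.plus with -82, giving -6065/56.
Then cruncher.quotient with 29: -6065/1624.
I call cruncher.tell(), yielding -6065/1624.
Using cruncher.plus with 83, giving 128727/1624.
Invoking cruncher.lessen with 73, which returns 10175/1624.

Answer: 128727/1624


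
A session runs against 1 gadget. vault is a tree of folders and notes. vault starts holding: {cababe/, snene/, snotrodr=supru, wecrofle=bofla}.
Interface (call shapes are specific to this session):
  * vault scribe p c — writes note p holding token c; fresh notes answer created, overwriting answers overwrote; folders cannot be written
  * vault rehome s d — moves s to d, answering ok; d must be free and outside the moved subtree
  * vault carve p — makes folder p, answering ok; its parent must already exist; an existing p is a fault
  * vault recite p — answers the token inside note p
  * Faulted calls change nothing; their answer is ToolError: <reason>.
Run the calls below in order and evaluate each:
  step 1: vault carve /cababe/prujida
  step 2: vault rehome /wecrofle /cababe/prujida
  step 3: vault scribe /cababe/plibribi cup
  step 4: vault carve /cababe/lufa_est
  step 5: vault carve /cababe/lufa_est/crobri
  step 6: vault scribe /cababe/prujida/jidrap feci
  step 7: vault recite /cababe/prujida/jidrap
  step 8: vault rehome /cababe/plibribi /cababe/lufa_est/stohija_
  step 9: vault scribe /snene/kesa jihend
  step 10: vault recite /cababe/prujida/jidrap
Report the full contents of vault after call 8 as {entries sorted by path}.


$ vault carve p=/cababe/prujida
:: ok
$ vault rehome s=/wecrofle d=/cababe/prujida
:: ToolError: exists
$ vault scribe p=/cababe/plibribi c=cup
:: created
$ vault carve p=/cababe/lufa_est
:: ok
$ vault carve p=/cababe/lufa_est/crobri
:: ok
$ vault scribe p=/cababe/prujida/jidrap c=feci
:: created
$ vault recite p=/cababe/prujida/jidrap
:: feci
$ vault rehome s=/cababe/plibribi d=/cababe/lufa_est/stohija_
:: ok
$ vault scribe p=/snene/kesa c=jihend
:: created
$ vault recite p=/cababe/prujida/jidrap
:: feci

Answer: {cababe/, cababe/lufa_est/, cababe/lufa_est/crobri/, cababe/lufa_est/stohija_=cup, cababe/prujida/, cababe/prujida/jidrap=feci, snene/, snotrodr=supru, wecrofle=bofla}


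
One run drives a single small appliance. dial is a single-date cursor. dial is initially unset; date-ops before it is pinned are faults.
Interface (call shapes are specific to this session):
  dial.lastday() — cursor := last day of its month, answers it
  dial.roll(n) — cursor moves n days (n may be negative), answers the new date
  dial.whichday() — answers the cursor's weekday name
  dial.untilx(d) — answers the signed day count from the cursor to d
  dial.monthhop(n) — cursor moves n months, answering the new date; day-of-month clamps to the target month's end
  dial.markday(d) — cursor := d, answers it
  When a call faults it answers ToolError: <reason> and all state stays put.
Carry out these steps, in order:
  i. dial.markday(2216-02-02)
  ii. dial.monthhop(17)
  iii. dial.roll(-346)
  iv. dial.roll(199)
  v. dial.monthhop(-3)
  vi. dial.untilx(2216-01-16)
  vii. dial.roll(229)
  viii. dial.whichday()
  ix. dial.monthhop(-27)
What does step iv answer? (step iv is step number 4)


Answer: 2217-02-05

Derivation:
-- dial.markday(d=2216-02-02) ~> 2216-02-02
-- dial.monthhop(n=17) ~> 2217-07-02
-- dial.roll(n=-346) ~> 2216-07-21
-- dial.roll(n=199) ~> 2217-02-05
-- dial.monthhop(n=-3) ~> 2216-11-05
-- dial.untilx(d=2216-01-16) ~> -294
-- dial.roll(n=229) ~> 2217-06-22
-- dial.whichday() ~> Sunday
-- dial.monthhop(n=-27) ~> 2215-03-22


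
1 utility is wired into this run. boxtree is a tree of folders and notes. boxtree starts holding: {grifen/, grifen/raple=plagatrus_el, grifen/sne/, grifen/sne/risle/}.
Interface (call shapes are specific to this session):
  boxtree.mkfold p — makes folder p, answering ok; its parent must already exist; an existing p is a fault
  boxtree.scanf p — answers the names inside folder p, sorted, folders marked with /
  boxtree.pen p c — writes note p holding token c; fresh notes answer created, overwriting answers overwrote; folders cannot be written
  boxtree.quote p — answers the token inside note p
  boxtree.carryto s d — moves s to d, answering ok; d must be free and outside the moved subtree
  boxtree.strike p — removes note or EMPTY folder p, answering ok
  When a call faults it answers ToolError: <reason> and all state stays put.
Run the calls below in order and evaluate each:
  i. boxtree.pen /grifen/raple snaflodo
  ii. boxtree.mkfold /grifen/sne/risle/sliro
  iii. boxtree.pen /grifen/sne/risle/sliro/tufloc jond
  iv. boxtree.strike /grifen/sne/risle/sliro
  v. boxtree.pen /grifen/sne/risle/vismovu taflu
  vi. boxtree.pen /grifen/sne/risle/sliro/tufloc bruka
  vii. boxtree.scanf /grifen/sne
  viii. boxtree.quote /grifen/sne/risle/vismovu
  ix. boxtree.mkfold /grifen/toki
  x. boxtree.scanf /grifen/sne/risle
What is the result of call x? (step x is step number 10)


Answer: [sliro/, vismovu]

Derivation:
Do: boxtree.pen[/grifen/raple; snaflodo]
See: overwrote
Do: boxtree.mkfold[/grifen/sne/risle/sliro]
See: ok
Do: boxtree.pen[/grifen/sne/risle/sliro/tufloc; jond]
See: created
Do: boxtree.strike[/grifen/sne/risle/sliro]
See: ToolError: not empty
Do: boxtree.pen[/grifen/sne/risle/vismovu; taflu]
See: created
Do: boxtree.pen[/grifen/sne/risle/sliro/tufloc; bruka]
See: overwrote
Do: boxtree.scanf[/grifen/sne]
See: [risle/]
Do: boxtree.quote[/grifen/sne/risle/vismovu]
See: taflu
Do: boxtree.mkfold[/grifen/toki]
See: ok
Do: boxtree.scanf[/grifen/sne/risle]
See: [sliro/, vismovu]


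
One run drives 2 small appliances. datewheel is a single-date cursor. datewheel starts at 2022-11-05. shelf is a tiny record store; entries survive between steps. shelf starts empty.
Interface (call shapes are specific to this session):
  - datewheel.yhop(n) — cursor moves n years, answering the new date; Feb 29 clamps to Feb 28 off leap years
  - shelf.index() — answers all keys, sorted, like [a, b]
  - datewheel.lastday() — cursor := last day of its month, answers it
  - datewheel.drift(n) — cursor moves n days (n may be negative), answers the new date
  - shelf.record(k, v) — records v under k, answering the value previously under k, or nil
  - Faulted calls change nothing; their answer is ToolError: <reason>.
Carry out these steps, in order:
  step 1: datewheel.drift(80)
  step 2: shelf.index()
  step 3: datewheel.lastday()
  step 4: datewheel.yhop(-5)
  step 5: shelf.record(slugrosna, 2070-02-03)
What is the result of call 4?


Answer: 2018-01-31

Derivation:
I try drift passing n: 80, → 2023-01-24.
I invoke index(): [].
Invoking lastday, — result: 2023-01-31.
Using yhop passing n: -5, → 2018-01-31.
Using record passing k: slugrosna, v: 2070-02-03, yielding nil.


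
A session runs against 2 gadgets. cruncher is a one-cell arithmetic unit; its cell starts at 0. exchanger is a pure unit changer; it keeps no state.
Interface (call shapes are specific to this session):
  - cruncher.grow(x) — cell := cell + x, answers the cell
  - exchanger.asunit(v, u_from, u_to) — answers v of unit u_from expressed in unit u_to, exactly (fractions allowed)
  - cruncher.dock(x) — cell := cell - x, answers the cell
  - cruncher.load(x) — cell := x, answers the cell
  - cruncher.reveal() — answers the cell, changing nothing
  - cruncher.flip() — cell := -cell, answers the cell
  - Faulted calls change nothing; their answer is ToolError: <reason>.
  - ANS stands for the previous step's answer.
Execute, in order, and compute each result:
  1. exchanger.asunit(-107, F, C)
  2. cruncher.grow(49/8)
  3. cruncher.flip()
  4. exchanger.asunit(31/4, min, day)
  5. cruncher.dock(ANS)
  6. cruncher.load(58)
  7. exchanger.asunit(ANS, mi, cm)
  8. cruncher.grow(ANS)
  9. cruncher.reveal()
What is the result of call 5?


Answer: -35311/5760

Derivation:
-- 1. exchanger.asunit(v=-107, u_from=F, u_to=C) == -695/9
-- 2. cruncher.grow(x=49/8) == 49/8
-- 3. cruncher.flip() == -49/8
-- 4. exchanger.asunit(v=31/4, u_from=min, u_to=day) == 31/5760
-- 5. cruncher.dock(x=ANS) == -35311/5760
-- 6. cruncher.load(x=58) == 58
-- 7. exchanger.asunit(v=ANS, u_from=mi, u_to=cm) == 46670976/5
-- 8. cruncher.grow(x=ANS) == 46671266/5
-- 9. cruncher.reveal() == 46671266/5


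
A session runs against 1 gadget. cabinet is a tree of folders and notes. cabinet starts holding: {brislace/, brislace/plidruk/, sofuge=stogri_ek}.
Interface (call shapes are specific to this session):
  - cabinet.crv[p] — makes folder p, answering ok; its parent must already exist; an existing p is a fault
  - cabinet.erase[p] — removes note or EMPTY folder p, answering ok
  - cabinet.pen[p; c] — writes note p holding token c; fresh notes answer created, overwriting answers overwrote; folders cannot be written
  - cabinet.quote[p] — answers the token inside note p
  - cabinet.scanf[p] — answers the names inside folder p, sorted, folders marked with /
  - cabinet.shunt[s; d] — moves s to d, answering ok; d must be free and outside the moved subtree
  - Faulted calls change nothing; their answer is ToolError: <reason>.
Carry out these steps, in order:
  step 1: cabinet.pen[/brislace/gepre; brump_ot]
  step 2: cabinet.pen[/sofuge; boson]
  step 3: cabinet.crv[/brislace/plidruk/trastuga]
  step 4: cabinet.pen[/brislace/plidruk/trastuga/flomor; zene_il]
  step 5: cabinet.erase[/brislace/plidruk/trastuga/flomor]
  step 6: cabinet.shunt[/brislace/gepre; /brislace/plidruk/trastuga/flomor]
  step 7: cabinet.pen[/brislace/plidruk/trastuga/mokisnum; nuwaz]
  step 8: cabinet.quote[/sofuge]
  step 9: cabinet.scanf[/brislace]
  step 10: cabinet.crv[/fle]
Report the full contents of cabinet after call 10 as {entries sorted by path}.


Answer: {brislace/, brislace/plidruk/, brislace/plidruk/trastuga/, brislace/plidruk/trastuga/flomor=brump_ot, brislace/plidruk/trastuga/mokisnum=nuwaz, fle/, sofuge=boson}

Derivation:
→ cabinet.pen(p=/brislace/gepre, c=brump_ot)
← created
→ cabinet.pen(p=/sofuge, c=boson)
← overwrote
→ cabinet.crv(p=/brislace/plidruk/trastuga)
← ok
→ cabinet.pen(p=/brislace/plidruk/trastuga/flomor, c=zene_il)
← created
→ cabinet.erase(p=/brislace/plidruk/trastuga/flomor)
← ok
→ cabinet.shunt(s=/brislace/gepre, d=/brislace/plidruk/trastuga/flomor)
← ok
→ cabinet.pen(p=/brislace/plidruk/trastuga/mokisnum, c=nuwaz)
← created
→ cabinet.quote(p=/sofuge)
← boson
→ cabinet.scanf(p=/brislace)
← [plidruk/]
→ cabinet.crv(p=/fle)
← ok


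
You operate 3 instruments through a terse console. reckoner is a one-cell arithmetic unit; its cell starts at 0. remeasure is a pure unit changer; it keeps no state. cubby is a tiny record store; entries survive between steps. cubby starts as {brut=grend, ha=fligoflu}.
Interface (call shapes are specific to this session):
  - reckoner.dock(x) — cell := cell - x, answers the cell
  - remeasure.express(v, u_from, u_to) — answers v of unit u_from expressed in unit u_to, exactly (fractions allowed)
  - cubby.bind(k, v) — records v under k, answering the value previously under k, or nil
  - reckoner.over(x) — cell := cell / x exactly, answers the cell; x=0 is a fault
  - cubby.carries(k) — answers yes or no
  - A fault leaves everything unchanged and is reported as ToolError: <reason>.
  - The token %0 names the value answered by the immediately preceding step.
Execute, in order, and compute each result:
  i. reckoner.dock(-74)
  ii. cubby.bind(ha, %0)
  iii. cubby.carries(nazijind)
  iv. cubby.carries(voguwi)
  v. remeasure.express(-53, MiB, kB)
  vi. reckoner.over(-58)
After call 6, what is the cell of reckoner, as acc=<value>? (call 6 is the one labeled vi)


Step: reckoner.dock[x='-74']
Result: 74
Step: cubby.bind[k='ha'; v='%0']
Result: fligoflu
Step: cubby.carries[k='nazijind']
Result: no
Step: cubby.carries[k='voguwi']
Result: no
Step: remeasure.express[v='-53'; u_from='MiB'; u_to='kB']
Result: -6946816/125
Step: reckoner.over[x='-58']
Result: -37/29

Answer: acc=-37/29


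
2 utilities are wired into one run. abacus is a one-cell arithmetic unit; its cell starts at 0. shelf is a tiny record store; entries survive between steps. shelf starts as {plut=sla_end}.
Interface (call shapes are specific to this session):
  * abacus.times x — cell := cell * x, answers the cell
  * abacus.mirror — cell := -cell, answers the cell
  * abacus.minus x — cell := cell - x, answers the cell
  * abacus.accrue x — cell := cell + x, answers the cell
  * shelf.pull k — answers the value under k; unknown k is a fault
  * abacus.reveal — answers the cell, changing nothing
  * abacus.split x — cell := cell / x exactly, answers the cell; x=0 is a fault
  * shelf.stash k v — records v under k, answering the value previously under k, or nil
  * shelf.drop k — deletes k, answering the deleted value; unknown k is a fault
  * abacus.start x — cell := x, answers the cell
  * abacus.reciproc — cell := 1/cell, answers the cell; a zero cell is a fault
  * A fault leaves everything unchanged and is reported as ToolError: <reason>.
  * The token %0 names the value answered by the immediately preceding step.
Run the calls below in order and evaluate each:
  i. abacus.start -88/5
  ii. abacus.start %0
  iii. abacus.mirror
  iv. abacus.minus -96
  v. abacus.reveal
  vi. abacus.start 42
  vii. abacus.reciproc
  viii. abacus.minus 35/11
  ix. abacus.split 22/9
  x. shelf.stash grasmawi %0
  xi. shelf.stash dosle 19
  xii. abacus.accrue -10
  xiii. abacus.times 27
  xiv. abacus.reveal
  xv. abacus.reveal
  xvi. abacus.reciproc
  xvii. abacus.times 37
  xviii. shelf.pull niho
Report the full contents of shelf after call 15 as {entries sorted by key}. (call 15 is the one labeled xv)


I try start(x: -88/5), which returns -88/5.
Then start(x: %0), yielding -88/5.
I try mirror, yielding 88/5.
Invoking minus(x: -96), and observe 568/5.
I use reveal(), and observe 568/5.
Using start(x: 42), and see 42.
I invoke reciproc, — result: 1/42.
Now I run minus(x: 35/11), and see -1459/462.
Invoking split(x: 22/9), — result: -4377/3388.
I invoke stash(k: grasmawi, v: %0), → nil.
Now I run stash(k: dosle, v: 19), and get nil.
Next I call accrue(x: -10), yielding -38257/3388.
I use times(x: 27), — result: -1032939/3388.
Then reveal(), and see -1032939/3388.
Then reveal(), — result: -1032939/3388.
I invoke reciproc(), — result: -3388/1032939.
I call times(x: 37), giving -125356/1032939.
I use pull(k: niho), — result: ToolError: no such key niho.

Answer: {dosle=19, grasmawi=-4377/3388, plut=sla_end}


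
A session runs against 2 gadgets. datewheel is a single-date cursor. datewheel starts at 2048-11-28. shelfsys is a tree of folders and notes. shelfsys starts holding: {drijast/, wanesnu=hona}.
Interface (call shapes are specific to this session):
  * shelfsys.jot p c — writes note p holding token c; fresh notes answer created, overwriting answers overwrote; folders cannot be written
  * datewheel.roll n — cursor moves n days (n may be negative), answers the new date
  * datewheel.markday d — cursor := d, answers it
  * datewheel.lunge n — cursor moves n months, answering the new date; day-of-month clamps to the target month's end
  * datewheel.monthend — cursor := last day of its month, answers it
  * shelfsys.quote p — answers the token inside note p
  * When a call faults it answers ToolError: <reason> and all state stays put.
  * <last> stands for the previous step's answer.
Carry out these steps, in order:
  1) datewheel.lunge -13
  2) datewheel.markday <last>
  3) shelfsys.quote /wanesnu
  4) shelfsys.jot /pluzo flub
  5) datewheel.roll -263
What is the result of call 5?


Calling datewheel.lunge using n→-13, which returns 2047-10-28.
I invoke datewheel.markday using d→<last>, yielding 2047-10-28.
I use shelfsys.quote using p→/wanesnu, → hona.
I run shelfsys.jot using p→/pluzo, c→flub, and observe created.
Invoking datewheel.roll using n→-263, and see 2047-02-07.

Answer: 2047-02-07


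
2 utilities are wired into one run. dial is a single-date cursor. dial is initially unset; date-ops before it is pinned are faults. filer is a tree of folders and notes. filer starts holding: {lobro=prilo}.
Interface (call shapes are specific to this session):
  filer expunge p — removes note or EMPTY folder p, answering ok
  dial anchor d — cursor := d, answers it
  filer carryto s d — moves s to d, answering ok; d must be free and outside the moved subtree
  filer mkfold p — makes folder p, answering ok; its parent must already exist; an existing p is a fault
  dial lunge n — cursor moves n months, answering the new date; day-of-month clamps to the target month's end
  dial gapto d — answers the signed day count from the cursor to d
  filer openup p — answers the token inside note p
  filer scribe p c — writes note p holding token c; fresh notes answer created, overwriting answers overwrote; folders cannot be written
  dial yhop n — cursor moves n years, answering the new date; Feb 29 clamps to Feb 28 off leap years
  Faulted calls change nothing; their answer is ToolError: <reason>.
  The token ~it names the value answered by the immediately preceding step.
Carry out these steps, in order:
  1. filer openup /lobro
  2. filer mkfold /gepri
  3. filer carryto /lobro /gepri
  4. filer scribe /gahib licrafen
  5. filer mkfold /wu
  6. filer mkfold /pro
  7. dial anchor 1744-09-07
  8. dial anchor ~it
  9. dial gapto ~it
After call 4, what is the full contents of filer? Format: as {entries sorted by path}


CALL filer openup[p='/lobro']
RET  prilo
CALL filer mkfold[p='/gepri']
RET  ok
CALL filer carryto[s='/lobro'; d='/gepri']
RET  ToolError: exists
CALL filer scribe[p='/gahib'; c='licrafen']
RET  created
CALL filer mkfold[p='/wu']
RET  ok
CALL filer mkfold[p='/pro']
RET  ok
CALL dial anchor[d='1744-09-07']
RET  1744-09-07
CALL dial anchor[d='~it']
RET  1744-09-07
CALL dial gapto[d='~it']
RET  0

Answer: {gahib=licrafen, gepri/, lobro=prilo}


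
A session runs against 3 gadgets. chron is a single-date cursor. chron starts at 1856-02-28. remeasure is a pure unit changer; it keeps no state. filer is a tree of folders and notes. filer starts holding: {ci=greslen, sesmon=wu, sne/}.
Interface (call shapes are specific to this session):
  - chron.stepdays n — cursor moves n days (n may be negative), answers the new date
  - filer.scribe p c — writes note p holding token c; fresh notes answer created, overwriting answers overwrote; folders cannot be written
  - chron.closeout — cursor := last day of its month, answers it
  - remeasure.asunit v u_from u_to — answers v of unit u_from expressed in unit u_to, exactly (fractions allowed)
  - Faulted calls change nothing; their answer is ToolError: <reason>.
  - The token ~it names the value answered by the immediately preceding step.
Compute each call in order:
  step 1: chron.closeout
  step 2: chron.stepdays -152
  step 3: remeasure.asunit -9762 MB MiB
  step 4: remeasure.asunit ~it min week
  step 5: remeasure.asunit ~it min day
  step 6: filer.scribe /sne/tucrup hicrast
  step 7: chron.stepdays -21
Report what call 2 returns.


Answer: 1855-09-30

Derivation:
Act: closeout[]
Obs: 1856-02-29
Act: stepdays[-152]
Obs: 1855-09-30
Act: asunit[-9762; MB; MiB]
Obs: -76265625/8192
Act: asunit[~it; min; week]
Obs: -5084375/5505024
Act: asunit[~it; min; day]
Obs: -1016875/1585446912
Act: scribe[/sne/tucrup; hicrast]
Obs: created
Act: stepdays[-21]
Obs: 1855-09-09
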